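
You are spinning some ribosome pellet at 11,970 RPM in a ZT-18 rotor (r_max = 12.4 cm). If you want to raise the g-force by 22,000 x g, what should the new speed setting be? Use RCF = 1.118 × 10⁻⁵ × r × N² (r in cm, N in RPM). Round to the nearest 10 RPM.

17380 RPM

Current RCF = 1.118 × 10⁻⁵ × 12.4 × (11970)² = 1.118 × 10⁻⁵ × 12.4 × 143,280,900 ≈ 19,863.3 × g
Target RCF = 19,863.3 + 22,000 = 41,863.3 × g
N² = 41,863.3 / (13.8632 × 10⁻⁵) = 301,974,292
N ≈ √301,974,292 ≈ 17,377.4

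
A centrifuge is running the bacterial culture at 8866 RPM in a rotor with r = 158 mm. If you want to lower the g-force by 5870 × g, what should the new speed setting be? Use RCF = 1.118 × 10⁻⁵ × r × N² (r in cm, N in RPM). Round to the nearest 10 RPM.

N₂ ≈ 6740 RPM

r = 158 mm = 15.8 cm
Current RCF = 1.118 × 10⁻⁵ × 15.8 × (8866)² = 1.118 × 10⁻⁵ × 15.8 × 78,605,956 ≈ 13,885.3 × g
Target RCF = 13,885.3 − 5,870 = 8,015.3 × g
N² = 8,015.3 / (17.6644 × 10⁻⁵) = 45,375,444
N ≈ √45,375,444 ≈ 6,736.1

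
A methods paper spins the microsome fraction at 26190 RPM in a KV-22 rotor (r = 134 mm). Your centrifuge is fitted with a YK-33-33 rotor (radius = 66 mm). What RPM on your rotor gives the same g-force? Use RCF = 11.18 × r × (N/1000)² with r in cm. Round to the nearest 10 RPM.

Original rotor: r = 134 mm = 13.4 cm
RCF_original = 11.18 × 13.4 × (26.19)² = 11.18 × 13.4 × 685.9161 ≈ 102,758.5 × g
Your rotor: r = 66 mm = 6.6 cm
102,758.5 = 11.18 × 6.6 × (N/1000)²
(N/1000)² = 102,758.5 / 73.788 = 1392.618
N = 1000 × √1392.618 ≈ 37,317.8

≈ 37320 RPM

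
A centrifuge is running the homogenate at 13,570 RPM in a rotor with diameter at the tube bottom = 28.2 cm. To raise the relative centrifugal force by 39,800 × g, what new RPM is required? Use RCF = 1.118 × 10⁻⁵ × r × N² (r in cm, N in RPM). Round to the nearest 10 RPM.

r = 28.2 / 2 = 14.1 cm
Current RCF = 1.118 × 10⁻⁵ × 14.1 × (13570)² = 1.118 × 10⁻⁵ × 14.1 × 184,144,900 ≈ 29,028.2 × g
Target RCF = 29,028.2 + 39,800 = 68,828.2 × g
N² = 68,828.2 / (15.7638 × 10⁻⁵) = 436,621,881
N ≈ √436,621,881 ≈ 20,895.5

N₂ ≈ 20900 RPM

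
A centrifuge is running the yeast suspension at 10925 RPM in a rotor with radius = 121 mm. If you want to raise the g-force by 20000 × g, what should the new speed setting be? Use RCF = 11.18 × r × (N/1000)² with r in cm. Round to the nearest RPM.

r = 121 mm = 12.1 cm
Current RCF = 11.18 × 12.1 × (10.925)² = 11.18 × 12.1 × 119.355625 ≈ 16,146.2 × g
Target RCF = 16,146.2 + 20,000 = 36,146.2 × g
(N/1000)² = 36,146.2 / 135.278 = 267.1994
N = 1000 × √267.1994 ≈ 16,346.2

≈ 16346 RPM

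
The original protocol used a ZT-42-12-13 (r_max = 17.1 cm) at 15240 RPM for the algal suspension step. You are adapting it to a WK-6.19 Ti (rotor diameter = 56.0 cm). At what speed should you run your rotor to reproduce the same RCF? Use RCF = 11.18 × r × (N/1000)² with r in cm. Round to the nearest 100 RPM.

RCF = 11.18 × r × (N/1000)²
RCF_original = 11.18 × 17.1 × (15.24)² = 11.18 × 17.1 × 232.2576 ≈ 44,402.5 × g
Your rotor: r = 56.0 / 2 = 28 cm
44,402.5 = 11.18 × 28 × (N/1000)²
(N/1000)² = 44,402.5 / 313.04 = 141.8429
N = 1000 × √141.8429 ≈ 11,909.8

11900 RPM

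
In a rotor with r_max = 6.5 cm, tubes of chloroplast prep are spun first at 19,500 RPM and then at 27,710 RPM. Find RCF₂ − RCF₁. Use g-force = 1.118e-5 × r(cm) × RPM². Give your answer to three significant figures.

RCF₁ = 1.118 × 10⁻⁵ × 6.5 × (19500)² = 1.118 × 10⁻⁵ × 6.5 × 380,250,000 ≈ 27,632.8 × g
RCF₂ = 1.118 × 10⁻⁵ × 6.5 × (27710)² = 1.118 × 10⁻⁵ × 6.5 × 767,844,100 ≈ 55,799.2 × g
Increase = 55,799.2 − 27,632.8 = 28,166.4

28200 ×g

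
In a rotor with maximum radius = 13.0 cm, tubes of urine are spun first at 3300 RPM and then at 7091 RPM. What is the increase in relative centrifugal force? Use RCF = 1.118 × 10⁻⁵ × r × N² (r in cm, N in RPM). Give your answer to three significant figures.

5730 g

RCF₁ = 1.118 × 10⁻⁵ × 13 × (3300)² = 1.118 × 10⁻⁵ × 13 × 10,890,000 ≈ 1,582.8 × g
RCF₂ = 1.118 × 10⁻⁵ × 13 × (7091)² = 1.118 × 10⁻⁵ × 13 × 50,282,281 ≈ 7,308 × g
Increase = 7,308 − 1,582.8 = 5,725.2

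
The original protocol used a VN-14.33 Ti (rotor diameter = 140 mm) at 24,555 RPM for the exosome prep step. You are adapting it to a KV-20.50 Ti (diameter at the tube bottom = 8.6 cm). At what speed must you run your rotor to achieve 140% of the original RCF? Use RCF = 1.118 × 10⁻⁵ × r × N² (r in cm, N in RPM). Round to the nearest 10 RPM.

Original rotor: r = 140 mm / 2 = 70 mm = 7 cm
RCF = 1.118 × 10⁻⁵ × r × N²
RCF_original = 1.118 × 10⁻⁵ × 7 × (24555)² = 1.118 × 10⁻⁵ × 7 × 602,948,025 ≈ 47,186.7 × g
Target RCF = 1.4 × 47,186.7 ≈ 66,061.4 × g
Your rotor: r = 8.6 / 2 = 4.3 cm
66,061.4 = 1.118 × 10⁻⁵ × 4.3 × N²
N² = 66,061.4 / (4.8074 × 10⁻⁵) = 1,374,160,669
N ≈ √1,374,160,669 ≈ 37,069.7

37070 RPM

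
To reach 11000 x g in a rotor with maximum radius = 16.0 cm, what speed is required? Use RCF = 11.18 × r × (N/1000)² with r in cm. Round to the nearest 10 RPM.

11,000 = 11.18 × 16 × (N/1000)²
(N/1000)² = 11,000 / 178.88 = 61.49374
N = 1000 × √61.49374 ≈ 7,841.8

7840 RPM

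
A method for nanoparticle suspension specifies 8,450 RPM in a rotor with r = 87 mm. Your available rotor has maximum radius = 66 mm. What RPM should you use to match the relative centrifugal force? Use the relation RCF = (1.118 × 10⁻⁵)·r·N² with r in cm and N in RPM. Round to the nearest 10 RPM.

Original rotor: r = 87 mm = 8.7 cm
RCF_original = 1.118 × 10⁻⁵ × 8.7 × (8450)² = 1.118 × 10⁻⁵ × 8.7 × 71,402,500 ≈ 6,945 × g
Your rotor: r = 66 mm = 6.6 cm
6,945 = 1.118 × 10⁻⁵ × 6.6 × N²
N² = 6,945 / (7.3788 × 10⁻⁵) = 94,120,995
N ≈ √94,120,995 ≈ 9,701.6

9700 RPM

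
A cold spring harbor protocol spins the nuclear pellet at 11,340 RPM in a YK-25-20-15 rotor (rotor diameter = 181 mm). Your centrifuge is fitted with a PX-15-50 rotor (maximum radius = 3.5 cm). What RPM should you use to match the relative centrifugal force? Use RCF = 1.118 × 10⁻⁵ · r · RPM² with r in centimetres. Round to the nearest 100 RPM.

Original rotor: r = 181 mm / 2 = 90.5 mm = 9.05 cm
RCF_original = 1.118 × 10⁻⁵ × 9.05 × (11340)² = 1.118 × 10⁻⁵ × 9.05 × 128,595,600 ≈ 13,011.2 × g
13,011.2 = 1.118 × 10⁻⁵ × 3.5 × N²
N² = 13,011.2 / (3.913 × 10⁻⁵) = 332,512,139
N ≈ √332,512,139 ≈ 18,234.9

18200 RPM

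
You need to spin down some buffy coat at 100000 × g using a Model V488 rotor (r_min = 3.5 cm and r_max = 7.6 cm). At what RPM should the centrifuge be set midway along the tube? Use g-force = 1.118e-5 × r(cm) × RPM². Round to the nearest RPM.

r_avg = (3.5 + 7.6) / 2 = 5.55 cm
100,000 = 1.118 × 10⁻⁵ × 5.55 × N²
N² = 100,000 / (6.2049 × 10⁻⁵) = 1,611,629,519
N ≈ √1,611,629,519 ≈ 40,145.1

40145 RPM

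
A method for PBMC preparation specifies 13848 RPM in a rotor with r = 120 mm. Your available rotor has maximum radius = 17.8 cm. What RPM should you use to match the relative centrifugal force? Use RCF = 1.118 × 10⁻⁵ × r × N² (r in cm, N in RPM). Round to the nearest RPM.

11370 RPM

Original rotor: r = 120 mm = 12.0 cm
RCF_original = 1.118 × 10⁻⁵ × 12 × (13848)² = 1.118 × 10⁻⁵ × 12 × 191,767,104 ≈ 25,727.5 × g
25,727.5 = 1.118 × 10⁻⁵ × 17.8 × N²
N² = 25,727.5 / (19.9004 × 10⁻⁵) = 129,281,321
N ≈ √129,281,321 ≈ 11,370.2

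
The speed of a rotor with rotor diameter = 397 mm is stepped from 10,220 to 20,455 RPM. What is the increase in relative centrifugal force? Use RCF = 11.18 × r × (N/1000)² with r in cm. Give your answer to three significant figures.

r = 397 mm / 2 = 198.5 mm = 19.85 cm
RCF₁ = 11.18 × 19.85 × (10.22)² = 11.18 × 19.85 × 104.4484 ≈ 23,179.5 × g
RCF₂ = 11.18 × 19.85 × (20.455)² = 11.18 × 19.85 × 418.407025 ≈ 92,854.1 × g
Increase = 92,854.1 − 23,179.5 = 69,674.6

69700 ×g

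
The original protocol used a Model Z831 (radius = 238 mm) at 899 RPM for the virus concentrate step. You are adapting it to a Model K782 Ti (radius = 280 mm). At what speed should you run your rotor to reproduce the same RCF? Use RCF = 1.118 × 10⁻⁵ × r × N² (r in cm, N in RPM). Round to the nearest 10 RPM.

830 RPM

Original rotor: r = 238 mm = 23.8 cm
RCF = 1.118 × 10⁻⁵ × r × N²
RCF_original = 1.118 × 10⁻⁵ × 23.8 × (899)² = 1.118 × 10⁻⁵ × 23.8 × 808,201 ≈ 215 × g
Your rotor: r = 280 mm = 28.0 cm
215 = 1.118 × 10⁻⁵ × 28 × N²
N² = 215 / (31.304 × 10⁻⁵) = 686,813
N ≈ √686,813 ≈ 828.7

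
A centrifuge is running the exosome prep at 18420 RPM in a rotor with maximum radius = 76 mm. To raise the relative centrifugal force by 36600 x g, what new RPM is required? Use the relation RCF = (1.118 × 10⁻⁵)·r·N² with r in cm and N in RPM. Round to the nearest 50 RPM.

r = 76 mm = 7.6 cm
Current RCF = 1.118 × 10⁻⁵ × 7.6 × (18420)² = 1.118 × 10⁻⁵ × 7.6 × 339,296,400 ≈ 28,829.3 × g
Target RCF = 28,829.3 + 36,600 = 65,429.3 × g
N² = 65,429.3 / (8.4968 × 10⁻⁵) = 770,046,370
N ≈ √770,046,370 ≈ 27,749.7

N₂ ≈ 27750 RPM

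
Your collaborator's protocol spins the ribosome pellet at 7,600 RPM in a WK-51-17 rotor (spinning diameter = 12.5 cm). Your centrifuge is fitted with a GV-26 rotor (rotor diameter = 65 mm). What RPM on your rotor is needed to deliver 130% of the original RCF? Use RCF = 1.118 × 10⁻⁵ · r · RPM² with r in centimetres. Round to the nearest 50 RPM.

Original rotor: r = 12.5 / 2 = 6.25 cm
RCF_original = 1.118 × 10⁻⁵ × 6.25 × (7600)² = 1.118 × 10⁻⁵ × 6.25 × 57,760,000 ≈ 4,036 × g
Target RCF = 1.3 × 4,036 ≈ 5,246.8 × g
Your rotor: r = 65 mm / 2 = 32.5 mm = 3.25 cm
5,246.8 = 1.118 × 10⁻⁵ × 3.25 × N²
N² = 5,246.8 / (3.6335 × 10⁻⁵) = 144,400,716
N ≈ √144,400,716 ≈ 12,016.7

≈ 12000 RPM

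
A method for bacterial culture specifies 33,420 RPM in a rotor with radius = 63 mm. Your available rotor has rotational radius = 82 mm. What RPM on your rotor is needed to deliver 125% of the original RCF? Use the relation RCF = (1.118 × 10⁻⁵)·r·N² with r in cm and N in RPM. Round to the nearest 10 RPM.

Original rotor: r = 63 mm = 6.3 cm
RCF = 1.118 × 10⁻⁵ × r × N²
RCF_original = 1.118 × 10⁻⁵ × 6.3 × (33420)² = 1.118 × 10⁻⁵ × 6.3 × 1,116,896,400 ≈ 78,667.5 × g
Target RCF = 1.25 × 78,667.5 ≈ 98,334.4 × g
Your rotor: r = 82 mm = 8.2 cm
98,334.4 = 1.118 × 10⁻⁵ × 8.2 × N²
N² = 98,334.4 / (9.1676 × 10⁻⁵) = 1,072,629,696
N ≈ √1,072,629,696 ≈ 32,751.0

≈ 32750 RPM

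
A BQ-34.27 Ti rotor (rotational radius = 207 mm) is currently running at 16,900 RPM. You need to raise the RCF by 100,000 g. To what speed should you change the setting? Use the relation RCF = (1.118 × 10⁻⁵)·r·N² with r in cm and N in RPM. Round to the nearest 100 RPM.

≈ 26800 RPM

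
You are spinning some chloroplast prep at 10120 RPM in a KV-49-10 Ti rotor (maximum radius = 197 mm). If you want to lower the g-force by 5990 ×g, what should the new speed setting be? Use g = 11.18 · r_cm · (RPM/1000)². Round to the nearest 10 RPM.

8670 RPM

r = 197 mm = 19.7 cm
Current RCF = 11.18 × 19.7 × (10.12)² = 11.18 × 19.7 × 102.4144 ≈ 22,556.4 × g
Target RCF = 22,556.4 − 5,990 = 16,566.4 × g
(N/1000)² = 16,566.4 / 220.246 = 75.21771
N = 1000 × √75.21771 ≈ 8,672.8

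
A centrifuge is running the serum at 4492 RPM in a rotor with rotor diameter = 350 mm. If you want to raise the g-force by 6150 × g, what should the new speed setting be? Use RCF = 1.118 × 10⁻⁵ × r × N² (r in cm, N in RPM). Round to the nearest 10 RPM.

≈ 7180 RPM

r = 350 mm / 2 = 175 mm = 17.5 cm
Current RCF = 1.118 × 10⁻⁵ × 17.5 × (4492)² = 1.118 × 10⁻⁵ × 17.5 × 20,178,064 ≈ 3,947.8 × g
Target RCF = 3,947.8 + 6,150 = 10,097.8 × g
N² = 10,097.8 / (19.565 × 10⁻⁵) = 51,611,551
N ≈ √51,611,551 ≈ 7,184.1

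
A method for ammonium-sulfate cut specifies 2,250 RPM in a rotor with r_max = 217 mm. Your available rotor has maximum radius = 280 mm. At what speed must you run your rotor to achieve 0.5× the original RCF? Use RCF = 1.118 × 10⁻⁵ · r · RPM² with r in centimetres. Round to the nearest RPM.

Original rotor: r = 217 mm = 21.7 cm
RCF = 1.118 × 10⁻⁵ × r × N²
RCF_original = 1.118 × 10⁻⁵ × 21.7 × (2250)² = 1.118 × 10⁻⁵ × 21.7 × 5,062,500 ≈ 1,228.2 × g
Target RCF = 0.5 × 1,228.2 ≈ 614.1 × g
Your rotor: r = 280 mm = 28.0 cm
614.1 = 1.118 × 10⁻⁵ × 28 × N²
N² = 614.1 / (31.304 × 10⁻⁵) = 1,961,730
N ≈ √1,961,730 ≈ 1,400.6

≈ 1401 RPM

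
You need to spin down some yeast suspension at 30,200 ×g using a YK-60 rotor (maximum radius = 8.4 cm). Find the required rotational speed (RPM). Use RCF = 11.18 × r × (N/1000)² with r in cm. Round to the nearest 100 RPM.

30,200 = 11.18 × 8.4 × (N/1000)²
(N/1000)² = 30,200 / 93.912 = 321.5776
N = 1000 × √321.5776 ≈ 17,932.6

≈ 17900 RPM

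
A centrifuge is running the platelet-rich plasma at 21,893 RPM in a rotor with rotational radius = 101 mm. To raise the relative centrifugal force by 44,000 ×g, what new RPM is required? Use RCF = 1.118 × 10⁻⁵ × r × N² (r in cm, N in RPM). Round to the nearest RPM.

29478 RPM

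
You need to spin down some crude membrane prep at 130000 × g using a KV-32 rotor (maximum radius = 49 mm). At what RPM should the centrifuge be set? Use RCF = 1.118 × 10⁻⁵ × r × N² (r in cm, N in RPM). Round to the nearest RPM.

48714 RPM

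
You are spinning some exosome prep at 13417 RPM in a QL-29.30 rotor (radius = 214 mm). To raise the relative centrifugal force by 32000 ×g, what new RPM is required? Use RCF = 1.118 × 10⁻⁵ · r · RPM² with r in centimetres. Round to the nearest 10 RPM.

N₂ ≈ 17710 RPM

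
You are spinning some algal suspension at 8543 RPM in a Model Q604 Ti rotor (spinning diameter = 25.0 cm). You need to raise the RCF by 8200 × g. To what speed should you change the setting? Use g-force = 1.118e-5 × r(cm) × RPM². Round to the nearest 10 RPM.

r = 25.0 / 2 = 12.5 cm
Current RCF = 1.118 × 10⁻⁵ × 12.5 × (8543)² = 1.118 × 10⁻⁵ × 12.5 × 72,982,849 ≈ 10,199.4 × g
Target RCF = 10,199.4 + 8,200 = 18,399.4 × g
N² = 18,399.4 / (13.975 × 10⁻⁵) = 131,659,392
N ≈ √131,659,392 ≈ 11,474.3

N₂ ≈ 11470 RPM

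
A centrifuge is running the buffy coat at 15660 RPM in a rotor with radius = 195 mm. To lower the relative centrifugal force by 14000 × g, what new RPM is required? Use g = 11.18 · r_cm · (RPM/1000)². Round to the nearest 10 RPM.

r = 195 mm = 19.5 cm
Current RCF = 11.18 × 19.5 × (15.66)² = 11.18 × 19.5 × 245.2356 ≈ 53,463.8 × g
Target RCF = 53,463.8 − 14,000 = 39,463.8 × g
(N/1000)² = 39,463.8 / 218.01 = 181.0183
N = 1000 × √181.0183 ≈ 13,454.3

≈ 13450 RPM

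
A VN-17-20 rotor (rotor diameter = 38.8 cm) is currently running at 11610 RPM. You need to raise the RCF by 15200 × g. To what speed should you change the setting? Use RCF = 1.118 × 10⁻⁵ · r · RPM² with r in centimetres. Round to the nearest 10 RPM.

r = 38.8 / 2 = 19.4 cm
Current RCF = 1.118 × 10⁻⁵ × 19.4 × (11610)² = 1.118 × 10⁻⁵ × 19.4 × 134,792,100 ≈ 29,235.3 × g
Target RCF = 29,235.3 + 15,200 = 44,435.3 × g
N² = 44,435.3 / (21.6892 × 10⁻⁵) = 204,872,932
N ≈ √204,872,932 ≈ 14,313.4

≈ 14310 RPM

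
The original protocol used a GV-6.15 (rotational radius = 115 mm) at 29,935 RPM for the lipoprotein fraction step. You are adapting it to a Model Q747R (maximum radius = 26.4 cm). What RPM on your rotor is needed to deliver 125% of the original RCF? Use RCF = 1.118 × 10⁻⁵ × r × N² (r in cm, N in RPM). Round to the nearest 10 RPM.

22090 RPM

Original rotor: r = 115 mm = 11.5 cm
RCF = 1.118 × 10⁻⁵ × r × N²
RCF_original = 1.118 × 10⁻⁵ × 11.5 × (29935)² = 1.118 × 10⁻⁵ × 11.5 × 896,104,225 ≈ 115,212.1 × g
Target RCF = 1.25 × 115,212.1 ≈ 144,015.1 × g
144,015.1 = 1.118 × 10⁻⁵ × 26.4 × N²
N² = 144,015.1 / (29.5152 × 10⁻⁵) = 487,935,369
N ≈ √487,935,369 ≈ 22,089.3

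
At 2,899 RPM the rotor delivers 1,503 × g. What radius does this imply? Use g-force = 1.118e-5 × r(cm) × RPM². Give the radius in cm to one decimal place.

1503 = 1.118 × 10⁻⁵ × r × (2899)²
r = 1503 / (1.118 × 10⁻⁵ × 8,404,201) = 1503 / 93.95897 ≈ 15.996 cm

r ≈ 16.0 cm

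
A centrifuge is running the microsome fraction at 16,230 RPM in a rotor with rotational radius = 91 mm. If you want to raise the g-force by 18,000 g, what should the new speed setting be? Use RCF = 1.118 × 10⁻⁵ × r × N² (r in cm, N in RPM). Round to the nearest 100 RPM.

r = 91 mm = 9.1 cm
Current RCF = 1.118 × 10⁻⁵ × 9.1 × (16230)² = 1.118 × 10⁻⁵ × 9.1 × 263,412,900 ≈ 26,799.1 × g
Target RCF = 26,799.1 + 18,000 = 44,799.1 × g
N² = 44,799.1 / (10.1738 × 10⁻⁵) = 440,337,927
N ≈ √440,337,927 ≈ 20,984.2

≈ 21000 RPM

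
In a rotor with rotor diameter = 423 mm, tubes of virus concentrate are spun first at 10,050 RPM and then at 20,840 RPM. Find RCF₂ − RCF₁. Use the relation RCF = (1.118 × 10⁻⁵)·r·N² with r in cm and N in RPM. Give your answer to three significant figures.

78800 ×g

r = 423 mm / 2 = 211.5 mm = 21.15 cm
RCF₁ = 1.118 × 10⁻⁵ × 21.15 × (10050)² = 1.118 × 10⁻⁵ × 21.15 × 101,002,500 ≈ 23,882.7 × g
RCF₂ = 1.118 × 10⁻⁵ × 21.15 × (20840)² = 1.118 × 10⁻⁵ × 21.15 × 434,305,600 ≈ 102,694.6 × g
Increase = 102,694.6 − 23,882.7 = 78,811.9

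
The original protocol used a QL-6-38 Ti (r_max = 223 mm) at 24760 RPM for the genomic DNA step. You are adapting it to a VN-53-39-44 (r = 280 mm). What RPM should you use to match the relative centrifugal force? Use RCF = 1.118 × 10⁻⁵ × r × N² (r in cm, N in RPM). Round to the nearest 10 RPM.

22100 RPM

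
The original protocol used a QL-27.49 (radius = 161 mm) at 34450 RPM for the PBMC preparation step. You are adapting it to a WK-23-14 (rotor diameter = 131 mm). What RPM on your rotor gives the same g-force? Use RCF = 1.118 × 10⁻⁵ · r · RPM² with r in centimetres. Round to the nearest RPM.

≈ 54011 RPM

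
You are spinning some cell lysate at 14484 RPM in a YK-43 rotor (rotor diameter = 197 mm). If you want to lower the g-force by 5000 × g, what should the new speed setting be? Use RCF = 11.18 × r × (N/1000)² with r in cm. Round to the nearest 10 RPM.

r = 197 mm / 2 = 98.5 mm = 9.85 cm
Current RCF = 11.18 × 9.85 × (14.484)² = 11.18 × 9.85 × 209.786256 ≈ 23,102.3 × g
Target RCF = 23,102.3 − 5,000 = 18,102.3 × g
(N/1000)² = 18,102.3 / 110.123 = 164.3826
N = 1000 × √164.3826 ≈ 12,821.2

12820 RPM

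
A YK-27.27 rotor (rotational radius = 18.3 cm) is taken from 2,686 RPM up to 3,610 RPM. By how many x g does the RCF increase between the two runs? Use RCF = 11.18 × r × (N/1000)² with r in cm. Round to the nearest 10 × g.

RCF₁ = 11.18 × 18.3 × (2.686)² = 11.18 × 18.3 × 7.214596 ≈ 1,476.1 × g
RCF₂ = 11.18 × 18.3 × (3.61)² = 11.18 × 18.3 × 13.0321 ≈ 2,666.3 × g
Increase = 2,666.3 − 1,476.1 = 1,190.2

1190 x g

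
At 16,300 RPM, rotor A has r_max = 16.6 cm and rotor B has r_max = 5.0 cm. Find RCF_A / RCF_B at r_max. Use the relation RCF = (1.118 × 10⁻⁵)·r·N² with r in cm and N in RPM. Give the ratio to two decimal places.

At fixed N, RCF ∝ r, so RCF_A/RCF_B = r_A/r_B = 16.6 / 5.0 = 3.3200.

3.32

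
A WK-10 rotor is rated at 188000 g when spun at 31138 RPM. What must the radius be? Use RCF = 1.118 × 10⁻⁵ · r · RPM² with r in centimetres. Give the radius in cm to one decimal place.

188000 = 1.118 × 10⁻⁵ × r × (31138)²
r = 188000 / (1.118 × 10⁻⁵ × 969,575,044) = 188000 / 10839.85 ≈ 17.343 cm

17.3 cm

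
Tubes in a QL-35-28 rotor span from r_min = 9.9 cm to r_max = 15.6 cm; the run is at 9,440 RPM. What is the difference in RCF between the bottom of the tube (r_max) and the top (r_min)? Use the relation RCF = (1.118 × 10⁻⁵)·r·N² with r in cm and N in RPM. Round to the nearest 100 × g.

RCF_max = 1.118 × 10⁻⁵ × 15.6 × (9440)² = 1.118 × 10⁻⁵ × 15.6 × 89,113,600 ≈ 15,542.1 × g
RCF_min = 1.118 × 10⁻⁵ × 9.9 × (9440)² = 1.118 × 10⁻⁵ × 9.9 × 89,113,600 ≈ 9,863.3 × g
ΔRCF = 15,542.1 − 9,863.3 = 5,678.8

≈ 5700 ×g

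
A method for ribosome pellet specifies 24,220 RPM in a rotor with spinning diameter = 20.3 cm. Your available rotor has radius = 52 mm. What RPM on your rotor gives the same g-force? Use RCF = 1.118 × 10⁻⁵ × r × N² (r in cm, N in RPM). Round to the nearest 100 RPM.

Original rotor: r = 20.3 / 2 = 10.15 cm
RCF_original = 1.118 × 10⁻⁵ × 10.15 × (24220)² = 1.118 × 10⁻⁵ × 10.15 × 586,608,400 ≈ 66,566.6 × g
Your rotor: r = 52 mm = 5.2 cm
66,566.6 = 1.118 × 10⁻⁵ × 5.2 × N²
N² = 66,566.6 / (5.8136 × 10⁻⁵) = 1,145,015,137
N ≈ √1,145,015,137 ≈ 33,838.1

≈ 33800 RPM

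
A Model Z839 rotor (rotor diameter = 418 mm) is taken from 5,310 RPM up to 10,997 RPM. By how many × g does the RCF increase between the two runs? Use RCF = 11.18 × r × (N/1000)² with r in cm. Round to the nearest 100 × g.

≈ 21700 × g

r = 418 mm / 2 = 209 mm = 20.9 cm
RCF₁ = 11.18 × 20.9 × (5.31)² = 11.18 × 20.9 × 28.1961 ≈ 6,588.4 × g
RCF₂ = 11.18 × 20.9 × (10.997)² = 11.18 × 20.9 × 120.934009 ≈ 28,257.7 × g
Increase = 28,257.7 − 6,588.4 = 21,669.3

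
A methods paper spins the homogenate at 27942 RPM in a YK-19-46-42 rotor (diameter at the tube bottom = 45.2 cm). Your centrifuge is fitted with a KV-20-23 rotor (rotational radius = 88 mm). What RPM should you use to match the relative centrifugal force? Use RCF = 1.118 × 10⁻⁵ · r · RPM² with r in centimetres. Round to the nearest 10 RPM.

≈ 44780 RPM

Original rotor: r = 45.2 / 2 = 22.6 cm
RCF_original = 1.118 × 10⁻⁵ × 22.6 × (27942)² = 1.118 × 10⁻⁵ × 22.6 × 780,755,364 ≈ 197,271.9 × g
Your rotor: r = 88 mm = 8.8 cm
197,271.9 = 1.118 × 10⁻⁵ × 8.8 × N²
N² = 197,271.9 / (9.8384 × 10⁻⁵) = 2,005,121,768
N ≈ √2,005,121,768 ≈ 44,778.6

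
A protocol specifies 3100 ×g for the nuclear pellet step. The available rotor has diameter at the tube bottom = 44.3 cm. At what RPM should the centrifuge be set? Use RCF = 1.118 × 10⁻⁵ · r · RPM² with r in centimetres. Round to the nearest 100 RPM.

r = 44.3 / 2 = 22.15 cm
RCF = 1.118 × 10⁻⁵ × r × N²
3,100 = 1.118 × 10⁻⁵ × 22.15 × N²
N² = 3,100 / (24.7637 × 10⁻⁵) = 12,518,323
N ≈ √12,518,323 ≈ 3,538.1

N ≈ 3500 RPM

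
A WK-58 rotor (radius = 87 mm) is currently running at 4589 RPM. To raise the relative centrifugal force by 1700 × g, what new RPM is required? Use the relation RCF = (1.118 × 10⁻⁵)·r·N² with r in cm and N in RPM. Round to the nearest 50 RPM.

6200 RPM

r = 87 mm = 8.7 cm
Current RCF = 1.118 × 10⁻⁵ × 8.7 × (4589)² = 1.118 × 10⁻⁵ × 8.7 × 21,058,921 ≈ 2,048.3 × g
Target RCF = 2,048.3 + 1,700 = 3,748.3 × g
N² = 3,748.3 / (9.7266 × 10⁻⁵) = 38,536,590
N ≈ √38,536,590 ≈ 6,207.8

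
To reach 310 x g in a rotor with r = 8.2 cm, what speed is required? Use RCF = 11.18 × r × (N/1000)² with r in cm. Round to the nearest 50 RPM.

310 = 11.18 × 8.2 × (N/1000)²
(N/1000)² = 310 / 91.676 = 3.381474
N = 1000 × √3.381474 ≈ 1,838.9

N ≈ 1850 RPM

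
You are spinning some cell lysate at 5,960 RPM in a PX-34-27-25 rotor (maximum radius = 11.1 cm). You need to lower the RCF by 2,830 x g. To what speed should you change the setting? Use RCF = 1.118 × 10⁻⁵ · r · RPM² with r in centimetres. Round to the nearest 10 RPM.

N₂ ≈ 3570 RPM

Current RCF = 1.118 × 10⁻⁵ × 11.1 × (5960)² = 1.118 × 10⁻⁵ × 11.1 × 35,521,600 ≈ 4,408.2 × g
Target RCF = 4,408.2 − 2,830 = 1,578.2 × g
N² = 1,578.2 / (12.4098 × 10⁻⁵) = 12,717,369
N ≈ √12,717,369 ≈ 3,566.1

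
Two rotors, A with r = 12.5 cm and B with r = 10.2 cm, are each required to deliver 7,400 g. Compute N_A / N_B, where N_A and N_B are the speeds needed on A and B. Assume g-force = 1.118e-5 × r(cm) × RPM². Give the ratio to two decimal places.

At fixed RCF, N ∝ 1/√r, so N_A/N_B = √(r_B/r_A) = √(10.2/12.5) = √0.816000 = 0.9033.

0.90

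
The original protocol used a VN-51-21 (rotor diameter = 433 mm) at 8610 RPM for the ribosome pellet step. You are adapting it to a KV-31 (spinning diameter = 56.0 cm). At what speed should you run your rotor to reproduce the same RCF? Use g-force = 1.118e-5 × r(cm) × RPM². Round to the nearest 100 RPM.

Original rotor: r = 433 mm / 2 = 216.5 mm = 21.65 cm
RCF_original = 1.118 × 10⁻⁵ × 21.65 × (8610)² = 1.118 × 10⁻⁵ × 21.65 × 74,132,100 ≈ 17,943.5 × g
Your rotor: r = 56.0 / 2 = 28 cm
17,943.5 = 1.118 × 10⁻⁵ × 28 × N²
N² = 17,943.5 / (31.304 × 10⁻⁵) = 57,320,151
N ≈ √57,320,151 ≈ 7,571.0

≈ 7600 RPM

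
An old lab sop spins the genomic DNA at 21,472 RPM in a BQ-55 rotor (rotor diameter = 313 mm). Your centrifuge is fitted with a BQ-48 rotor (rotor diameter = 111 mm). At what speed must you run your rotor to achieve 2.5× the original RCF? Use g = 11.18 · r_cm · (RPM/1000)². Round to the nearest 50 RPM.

≈ 57000 RPM

Original rotor: r = 313 mm / 2 = 156.5 mm = 15.65 cm
RCF = 11.18 × r × (N/1000)²
RCF_original = 11.18 × 15.65 × (21.472)² = 11.18 × 15.65 × 461.046784 ≈ 80,668 × g
Target RCF = 2.5 × 80,668 ≈ 201,670 × g
Your rotor: r = 111 mm / 2 = 55.5 mm = 5.55 cm
201,670 = 11.18 × 5.55 × (N/1000)²
(N/1000)² = 201,670 / 62.049 = 3250.173
N = 1000 × √3250.173 ≈ 57,010.3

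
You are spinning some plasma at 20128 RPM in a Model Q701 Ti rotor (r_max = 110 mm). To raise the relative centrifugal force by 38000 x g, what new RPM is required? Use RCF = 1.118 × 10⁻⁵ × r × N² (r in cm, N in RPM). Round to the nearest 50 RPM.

r = 110 mm = 11.0 cm
Current RCF = 1.118 × 10⁻⁵ × 11 × (20128)² = 1.118 × 10⁻⁵ × 11 × 405,136,384 ≈ 49,823.7 × g
Target RCF = 49,823.7 + 38,000 = 87,823.7 × g
N² = 87,823.7 / (12.298 × 10⁻⁵) = 714,129,940
N ≈ √714,129,940 ≈ 26,723.2

≈ 26700 RPM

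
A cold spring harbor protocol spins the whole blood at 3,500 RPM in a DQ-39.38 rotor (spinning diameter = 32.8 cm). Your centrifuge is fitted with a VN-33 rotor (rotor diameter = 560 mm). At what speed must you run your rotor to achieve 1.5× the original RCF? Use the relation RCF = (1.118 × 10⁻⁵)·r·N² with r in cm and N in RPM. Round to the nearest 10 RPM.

3280 RPM

Original rotor: r = 32.8 / 2 = 16.4 cm
RCF_original = 1.118 × 10⁻⁵ × 16.4 × (3500)² = 1.118 × 10⁻⁵ × 16.4 × 12,250,000 ≈ 2,246.1 × g
Target RCF = 1.5 × 2,246.1 ≈ 3,369.1 × g
Your rotor: r = 560 mm / 2 = 280 mm = 28 cm
3,369.1 = 1.118 × 10⁻⁵ × 28 × N²
N² = 3,369.1 / (31.304 × 10⁻⁵) = 10,762,522
N ≈ √10,762,522 ≈ 3,280.6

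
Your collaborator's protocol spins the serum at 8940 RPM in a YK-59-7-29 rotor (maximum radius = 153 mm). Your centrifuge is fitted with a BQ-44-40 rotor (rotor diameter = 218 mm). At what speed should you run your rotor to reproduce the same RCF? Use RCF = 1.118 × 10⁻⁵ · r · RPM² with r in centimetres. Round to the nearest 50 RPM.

Original rotor: r = 153 mm = 15.3 cm
RCF = 1.118 × 10⁻⁵ × r × N²
RCF_original = 1.118 × 10⁻⁵ × 15.3 × (8940)² = 1.118 × 10⁻⁵ × 15.3 × 79,923,600 ≈ 13,671.3 × g
Your rotor: r = 218 mm / 2 = 109 mm = 10.9 cm
13,671.3 = 1.118 × 10⁻⁵ × 10.9 × N²
N² = 13,671.3 / (12.1862 × 10⁻⁵) = 112,186,736
N ≈ √112,186,736 ≈ 10,591.8

≈ 10600 RPM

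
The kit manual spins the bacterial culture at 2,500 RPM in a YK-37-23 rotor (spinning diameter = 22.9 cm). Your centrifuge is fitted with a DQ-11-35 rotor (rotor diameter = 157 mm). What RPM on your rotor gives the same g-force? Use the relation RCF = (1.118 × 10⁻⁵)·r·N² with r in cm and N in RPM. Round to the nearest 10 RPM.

3020 RPM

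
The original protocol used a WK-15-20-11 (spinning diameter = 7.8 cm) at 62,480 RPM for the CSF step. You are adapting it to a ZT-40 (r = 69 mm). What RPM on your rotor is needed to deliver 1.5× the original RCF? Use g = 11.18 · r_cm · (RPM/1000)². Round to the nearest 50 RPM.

Original rotor: r = 7.8 / 2 = 3.9 cm
RCF = 11.18 × r × (N/1000)²
RCF_original = 11.18 × 3.9 × (62.48)² = 11.18 × 3.9 × 3,903.7504 ≈ 170,211.3 × g
Target RCF = 1.5 × 170,211.3 ≈ 255,316.9 × g
Your rotor: r = 69 mm = 6.9 cm
255,316.9 = 11.18 × 6.9 × (N/1000)²
(N/1000)² = 255,316.9 / 77.142 = 3309.7
N = 1000 × √3309.7 ≈ 57,530.0

57550 RPM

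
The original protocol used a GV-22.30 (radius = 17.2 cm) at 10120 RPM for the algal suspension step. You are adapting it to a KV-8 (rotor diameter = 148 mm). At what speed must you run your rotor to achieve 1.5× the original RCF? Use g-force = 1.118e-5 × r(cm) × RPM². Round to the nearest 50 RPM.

≈ 18900 RPM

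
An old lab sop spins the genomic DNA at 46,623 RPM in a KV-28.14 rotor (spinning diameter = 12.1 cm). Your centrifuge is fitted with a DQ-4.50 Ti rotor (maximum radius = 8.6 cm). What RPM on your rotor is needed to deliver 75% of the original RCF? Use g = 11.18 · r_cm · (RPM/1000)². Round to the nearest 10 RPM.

Original rotor: r = 12.1 / 2 = 6.05 cm
RCF_original = 11.18 × 6.05 × (46.623)² = 11.18 × 6.05 × 2,173.704129 ≈ 147,027.2 × g
Target RCF = 0.75 × 147,027.2 ≈ 110,270.4 × g
110,270.4 = 11.18 × 8.6 × (N/1000)²
(N/1000)² = 110,270.4 / 96.148 = 1146.882
N = 1000 × √1146.882 ≈ 33,865.6

≈ 33870 RPM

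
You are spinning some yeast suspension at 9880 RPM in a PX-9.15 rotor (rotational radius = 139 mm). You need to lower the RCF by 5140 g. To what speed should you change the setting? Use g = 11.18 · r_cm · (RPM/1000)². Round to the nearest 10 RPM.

8030 RPM

r = 139 mm = 13.9 cm
Current RCF = 11.18 × 13.9 × (9.88)² = 11.18 × 13.9 × 97.6144 ≈ 15,169.5 × g
Target RCF = 15,169.5 − 5,140 = 10,029.5 × g
(N/1000)² = 10,029.5 / 155.402 = 64.53907
N = 1000 × √64.53907 ≈ 8,033.6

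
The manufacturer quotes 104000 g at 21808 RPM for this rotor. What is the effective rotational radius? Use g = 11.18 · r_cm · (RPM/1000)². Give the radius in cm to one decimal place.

r ≈ 19.6 cm

104000 = 11.18 × r × (21.808)²
r = 104000 / (11.18 × 475.588864) = 104000 / 5317.083 ≈ 19.560 cm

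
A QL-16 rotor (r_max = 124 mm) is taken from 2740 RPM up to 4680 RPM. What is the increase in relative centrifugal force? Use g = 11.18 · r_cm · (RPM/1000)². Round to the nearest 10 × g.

2000 g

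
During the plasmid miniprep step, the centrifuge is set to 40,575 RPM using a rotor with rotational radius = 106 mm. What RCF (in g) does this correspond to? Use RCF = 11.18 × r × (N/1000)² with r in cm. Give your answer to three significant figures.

r = 106 mm = 10.6 cm
RCF = 11.18 × 10.6 × (40.575)² = 11.18 × 10.6 × 1,646.330625 ≈ 195,103.3 × g

≈ 195000 g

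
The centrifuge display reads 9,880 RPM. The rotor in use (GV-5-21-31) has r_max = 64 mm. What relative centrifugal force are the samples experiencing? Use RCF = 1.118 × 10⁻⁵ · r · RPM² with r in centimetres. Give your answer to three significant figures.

r = 64 mm = 6.4 cm
RCF = 1.118 × 10⁻⁵ × r × N²
RCF = 1.118 × 10⁻⁵ × 6.4 × (9880)² = 1.118 × 10⁻⁵ × 6.4 × 97,614,400 ≈ 6,984.5 × g

RCF ≈ 6980 ×g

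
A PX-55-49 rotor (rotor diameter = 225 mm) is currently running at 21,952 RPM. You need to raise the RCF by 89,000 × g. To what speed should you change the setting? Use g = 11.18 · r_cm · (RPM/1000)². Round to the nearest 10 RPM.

34490 RPM

r = 225 mm / 2 = 112.5 mm = 11.25 cm
Current RCF = 11.18 × 11.25 × (21.952)² = 11.18 × 11.25 × 481.890304 ≈ 60,609.8 × g
Target RCF = 60,609.8 + 89,000 = 149,609.8 × g
(N/1000)² = 149,609.8 / 125.775 = 1189.503
N = 1000 × √1189.503 ≈ 34,489.2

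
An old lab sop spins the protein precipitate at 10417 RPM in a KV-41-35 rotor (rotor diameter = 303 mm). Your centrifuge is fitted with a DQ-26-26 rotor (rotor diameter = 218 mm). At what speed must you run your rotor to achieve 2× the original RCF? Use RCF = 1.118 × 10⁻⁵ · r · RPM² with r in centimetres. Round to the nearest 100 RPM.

17400 RPM

Original rotor: r = 303 mm / 2 = 151.5 mm = 15.15 cm
RCF_original = 1.118 × 10⁻⁵ × 15.15 × (10417)² = 1.118 × 10⁻⁵ × 15.15 × 108,513,889 ≈ 18,379.8 × g
Target RCF = 2 × 18,379.8 ≈ 36,759.6 × g
Your rotor: r = 218 mm / 2 = 109 mm = 10.9 cm
36,759.6 = 1.118 × 10⁻⁵ × 10.9 × N²
N² = 36,759.6 / (12.1862 × 10⁻⁵) = 301,649,407
N ≈ √301,649,407 ≈ 17,368.1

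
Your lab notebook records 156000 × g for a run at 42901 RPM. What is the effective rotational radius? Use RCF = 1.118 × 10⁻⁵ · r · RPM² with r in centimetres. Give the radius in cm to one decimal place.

r ≈ 7.6 cm

RCF = 1.118 × 10⁻⁵ × r × N²
156000 = 1.118 × 10⁻⁵ × r × (42901)²
r = 156000 / (1.118 × 10⁻⁵ × 1,840,495,801) = 156000 / 20576.74 ≈ 7.581 cm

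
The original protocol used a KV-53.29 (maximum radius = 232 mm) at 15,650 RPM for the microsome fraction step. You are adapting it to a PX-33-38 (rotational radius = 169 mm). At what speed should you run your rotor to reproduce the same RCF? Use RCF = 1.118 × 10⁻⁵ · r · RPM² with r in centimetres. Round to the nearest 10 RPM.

Original rotor: r = 232 mm = 23.2 cm
RCF = 1.118 × 10⁻⁵ × r × N²
RCF_original = 1.118 × 10⁻⁵ × 23.2 × (15650)² = 1.118 × 10⁻⁵ × 23.2 × 244,922,500 ≈ 63,527 × g
Your rotor: r = 169 mm = 16.9 cm
63,527 = 1.118 × 10⁻⁵ × 16.9 × N²
N² = 63,527 / (18.8942 × 10⁻⁵) = 336,224,873
N ≈ √336,224,873 ≈ 18,336.4

≈ 18340 RPM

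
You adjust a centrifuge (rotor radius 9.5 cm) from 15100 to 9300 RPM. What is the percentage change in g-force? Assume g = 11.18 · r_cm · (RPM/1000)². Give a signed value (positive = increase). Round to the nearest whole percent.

-62%

RCF ∝ N², so the ratio is (9300/15100)² = (0.615894)² = 0.3793.
Change = 0.3793 − 1 = -0.6207 → -62.1%.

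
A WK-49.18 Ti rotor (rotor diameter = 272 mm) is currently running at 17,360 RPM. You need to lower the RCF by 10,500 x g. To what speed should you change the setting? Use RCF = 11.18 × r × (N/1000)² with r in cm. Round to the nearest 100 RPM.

15200 RPM

r = 272 mm / 2 = 136 mm = 13.6 cm
Current RCF = 11.18 × 13.6 × (17.36)² = 11.18 × 13.6 × 301.3696 ≈ 45,822.6 × g
Target RCF = 45,822.6 − 10,500 = 35,322.6 × g
(N/1000)² = 35,322.6 / 152.048 = 232.3122
N = 1000 × √232.3122 ≈ 15,241.8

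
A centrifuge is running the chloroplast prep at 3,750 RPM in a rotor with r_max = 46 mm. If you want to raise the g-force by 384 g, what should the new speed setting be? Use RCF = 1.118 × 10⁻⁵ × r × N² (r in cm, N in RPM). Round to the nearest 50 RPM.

r = 46 mm = 4.6 cm
Current RCF = 1.118 × 10⁻⁵ × 4.6 × (3750)² = 1.118 × 10⁻⁵ × 4.6 × 14,062,500 ≈ 723.2 × g
Target RCF = 723.2 + 384 = 1,107.2 × g
N² = 1,107.2 / (5.1428 × 10⁻⁵) = 21,529,128
N ≈ √21,529,128 ≈ 4,639.9

4650 RPM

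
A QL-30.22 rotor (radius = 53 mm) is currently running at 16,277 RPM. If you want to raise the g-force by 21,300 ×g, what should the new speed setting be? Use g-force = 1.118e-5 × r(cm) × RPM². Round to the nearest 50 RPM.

r = 53 mm = 5.3 cm
Current RCF = 1.118 × 10⁻⁵ × 5.3 × (16277)² = 1.118 × 10⁻⁵ × 5.3 × 264,940,729 ≈ 15,698.8 × g
Target RCF = 15,698.8 + 21,300 = 36,998.8 × g
N² = 36,998.8 / (5.9254 × 10⁻⁵) = 624,410,166
N ≈ √624,410,166 ≈ 24,988.2

≈ 25000 RPM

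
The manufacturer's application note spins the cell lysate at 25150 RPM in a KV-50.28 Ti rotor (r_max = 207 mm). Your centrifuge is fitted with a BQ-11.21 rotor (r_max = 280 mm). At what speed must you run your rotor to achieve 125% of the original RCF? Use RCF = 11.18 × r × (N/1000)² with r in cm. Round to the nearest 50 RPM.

24200 RPM

Original rotor: r = 207 mm = 20.7 cm
RCF_original = 11.18 × 20.7 × (25.15)² = 11.18 × 20.7 × 632.5225 ≈ 146,382.2 × g
Target RCF = 1.25 × 146,382.2 ≈ 182,977.8 × g
Your rotor: r = 280 mm = 28.0 cm
182,977.8 = 11.18 × 28 × (N/1000)²
(N/1000)² = 182,977.8 / 313.04 = 584.5189
N = 1000 × √584.5189 ≈ 24,176.8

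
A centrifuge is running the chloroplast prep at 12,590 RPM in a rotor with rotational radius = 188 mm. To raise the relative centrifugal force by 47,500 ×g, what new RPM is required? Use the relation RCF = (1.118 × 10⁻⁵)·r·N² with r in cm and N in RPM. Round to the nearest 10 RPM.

N₂ ≈ 19610 RPM

r = 188 mm = 18.8 cm
Current RCF = 1.118 × 10⁻⁵ × 18.8 × (12590)² = 1.118 × 10⁻⁵ × 18.8 × 158,508,100 ≈ 33,315.9 × g
Target RCF = 33,315.9 + 47,500 = 80,815.9 × g
N² = 80,815.9 / (21.0184 × 10⁻⁵) = 384,500,723
N ≈ √384,500,723 ≈ 19,608.7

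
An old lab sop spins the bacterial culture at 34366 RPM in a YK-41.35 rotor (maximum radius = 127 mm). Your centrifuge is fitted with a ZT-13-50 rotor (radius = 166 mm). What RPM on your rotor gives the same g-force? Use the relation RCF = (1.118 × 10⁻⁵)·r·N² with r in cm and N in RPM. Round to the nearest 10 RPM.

Original rotor: r = 127 mm = 12.7 cm
RCF = 1.118 × 10⁻⁵ × r × N²
RCF_original = 1.118 × 10⁻⁵ × 12.7 × (34366)² = 1.118 × 10⁻⁵ × 12.7 × 1,181,021,956 ≈ 167,688.6 × g
Your rotor: r = 166 mm = 16.6 cm
167,688.6 = 1.118 × 10⁻⁵ × 16.6 × N²
N² = 167,688.6 / (18.5588 × 10⁻⁵) = 903,553,031
N ≈ √903,553,031 ≈ 30,059.2

30060 RPM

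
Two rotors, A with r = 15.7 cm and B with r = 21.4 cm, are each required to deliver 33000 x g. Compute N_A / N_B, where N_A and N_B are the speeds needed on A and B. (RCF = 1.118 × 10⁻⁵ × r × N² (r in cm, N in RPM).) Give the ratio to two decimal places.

1.17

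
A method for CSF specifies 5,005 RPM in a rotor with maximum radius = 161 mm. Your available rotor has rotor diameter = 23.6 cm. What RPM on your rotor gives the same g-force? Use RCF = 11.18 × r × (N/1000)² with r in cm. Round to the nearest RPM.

Original rotor: r = 161 mm = 16.1 cm
RCF_original = 11.18 × 16.1 × (5.005)² = 11.18 × 16.1 × 25.050025 ≈ 4,509 × g
Your rotor: r = 23.6 / 2 = 11.8 cm
4,509 = 11.18 × 11.8 × (N/1000)²
(N/1000)² = 4,509 / 131.924 = 34.17877
N = 1000 × √34.17877 ≈ 5,846.3

5846 RPM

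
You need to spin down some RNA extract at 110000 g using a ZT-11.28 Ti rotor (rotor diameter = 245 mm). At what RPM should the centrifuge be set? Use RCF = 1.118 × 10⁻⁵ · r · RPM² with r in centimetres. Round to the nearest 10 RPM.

28340 RPM

r = 245 mm / 2 = 122.5 mm = 12.25 cm
110,000 = 1.118 × 10⁻⁵ × 12.25 × N²
N² = 110,000 / (13.6955 × 10⁻⁵) = 803,183,527
N ≈ √803,183,527 ≈ 28,340.5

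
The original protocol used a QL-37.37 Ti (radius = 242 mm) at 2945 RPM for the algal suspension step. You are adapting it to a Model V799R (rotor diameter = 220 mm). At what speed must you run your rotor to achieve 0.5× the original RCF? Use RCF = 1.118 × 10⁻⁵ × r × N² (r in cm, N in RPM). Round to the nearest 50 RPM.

≈ 3100 RPM

Original rotor: r = 242 mm = 24.2 cm
RCF = 1.118 × 10⁻⁵ × r × N²
RCF_original = 1.118 × 10⁻⁵ × 24.2 × (2945)² = 1.118 × 10⁻⁵ × 24.2 × 8,673,025 ≈ 2,346.5 × g
Target RCF = 0.5 × 2,346.5 ≈ 1,173.2 × g
Your rotor: r = 220 mm / 2 = 110 mm = 11 cm
1,173.2 = 1.118 × 10⁻⁵ × 11 × N²
N² = 1,173.2 / (12.298 × 10⁻⁵) = 9,539,763
N ≈ √9,539,763 ≈ 3,088.7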